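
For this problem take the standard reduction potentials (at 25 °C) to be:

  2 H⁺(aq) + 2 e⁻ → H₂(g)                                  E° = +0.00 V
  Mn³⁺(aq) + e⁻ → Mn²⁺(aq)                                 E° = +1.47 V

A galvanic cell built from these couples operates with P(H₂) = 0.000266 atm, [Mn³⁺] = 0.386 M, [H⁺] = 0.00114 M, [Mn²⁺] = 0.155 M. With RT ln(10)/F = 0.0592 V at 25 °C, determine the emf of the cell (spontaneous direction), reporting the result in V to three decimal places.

+1.562 V

Mn³⁺/Mn²⁺ is the cathode (higher E°), H⁺/H₂ the anode: E°cell = +1.47 − (+0.00) = +1.47 V, n = 2.
Overall: 2 Mn³⁺(aq) + H₂(g) → 2 Mn²⁺(aq) + 2 H⁺(aq)
Q = [Mn²⁺]^2·[H⁺]^2 / ([Mn³⁺]^2·P(H₂)); log Q = -3.104.
E = E° − (0.0592/n) log Q = +1.47 − (0.0592/2)(-3.104) = +1.562 V.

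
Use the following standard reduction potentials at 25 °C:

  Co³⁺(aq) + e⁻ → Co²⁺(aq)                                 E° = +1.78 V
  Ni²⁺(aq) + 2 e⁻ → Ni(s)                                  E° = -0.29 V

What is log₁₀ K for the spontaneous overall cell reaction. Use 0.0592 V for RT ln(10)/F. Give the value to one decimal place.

Cathode: Co³⁺/Co²⁺; anode: Ni²⁺/Ni. E°cell = +2.07 V, n = 2.
log K = nE°cell / 0.0592 = (2)(+2.07) / 0.0592 = 69.9.

69.9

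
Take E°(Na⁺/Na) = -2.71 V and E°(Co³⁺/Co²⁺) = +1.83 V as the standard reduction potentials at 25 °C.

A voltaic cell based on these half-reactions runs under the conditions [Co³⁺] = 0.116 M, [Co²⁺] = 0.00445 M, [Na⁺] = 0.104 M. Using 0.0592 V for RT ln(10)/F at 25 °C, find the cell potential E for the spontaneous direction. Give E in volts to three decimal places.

+4.682 V

Co³⁺/Co²⁺ is the cathode (higher E°), Na⁺/Na the anode: E°cell = +1.83 − (-2.71) = +4.54 V, n = 1.
Overall: Co³⁺(aq) + Na(s) → Co²⁺(aq) + Na⁺(aq)
Q = [Co²⁺]·[Na⁺] / ([Co³⁺]); log Q = -2.399.
E = E° − (0.0592/n) log Q = +4.54 − (0.0592/1)(-2.399) = +4.682 V.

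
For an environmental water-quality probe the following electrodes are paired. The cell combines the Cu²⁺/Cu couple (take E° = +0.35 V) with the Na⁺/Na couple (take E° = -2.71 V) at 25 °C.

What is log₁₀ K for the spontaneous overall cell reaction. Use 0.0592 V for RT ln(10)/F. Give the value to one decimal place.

Cathode: Cu²⁺/Cu; anode: Na⁺/Na. E°cell = +3.06 V, n = 2.
log K = nE°cell / 0.0592 = (2)(+3.06) / 0.0592 = 103.4.

103.4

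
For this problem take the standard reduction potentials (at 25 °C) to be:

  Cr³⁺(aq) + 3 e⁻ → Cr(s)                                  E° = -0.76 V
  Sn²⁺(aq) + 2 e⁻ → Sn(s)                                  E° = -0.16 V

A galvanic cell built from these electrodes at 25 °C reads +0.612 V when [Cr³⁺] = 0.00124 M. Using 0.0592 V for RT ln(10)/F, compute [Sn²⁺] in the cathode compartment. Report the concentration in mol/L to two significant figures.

Sn²⁺/Sn is the cathode, Cr³⁺/Cr the anode: E°cell = +0.60 V, n = 6.
Overall reaction: 3 Sn²⁺(aq) + 2 Cr(s) → 3 Sn(s) + 2 Cr³⁺(aq); Q = [Cr³⁺]^2/[Sn²⁺]^3.
From E = E° − (0.0592/n) log Q: log Q = (E° − E)·n/0.0592 = (+0.60 − (+0.612))·6/0.0592 = -1.2162.
So 3·log[Sn²⁺] = 2·log(0.00124) − log Q = -5.8132 − (-1.2162) = -4.5970; log[Sn²⁺] = -4.5970 / 3 = -1.5323; [Sn²⁺] = 10^(-1.5323) ≈ 0.029 M.

0.029 M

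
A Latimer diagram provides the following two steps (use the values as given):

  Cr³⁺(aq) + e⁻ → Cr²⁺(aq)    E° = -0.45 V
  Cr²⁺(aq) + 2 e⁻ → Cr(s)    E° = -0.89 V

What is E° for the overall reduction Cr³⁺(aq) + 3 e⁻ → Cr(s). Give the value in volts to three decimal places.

-0.743 V

Adding the free-energy changes (−nFE°) of the two steps gives −n₃FE°₃ = −n₁FE°₁ − n₂FE°₂.
E°₃ = (1×-0.45 + 2×-0.89) / 3 = (-2.230) / 3 = -0.743 V.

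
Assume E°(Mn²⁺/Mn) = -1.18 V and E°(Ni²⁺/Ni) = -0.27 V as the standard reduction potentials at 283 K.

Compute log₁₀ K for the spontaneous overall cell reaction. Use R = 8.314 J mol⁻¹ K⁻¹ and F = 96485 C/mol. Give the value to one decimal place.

32.4

Cathode: Ni²⁺/Ni; anode: Mn²⁺/Mn. E°cell = (-0.27) − (-1.18) = +0.91 V, with n = 2.
ΔG° = −nFE° = −RT ln K, so ln K = nFE°/(RT) = (2)(96485)(+0.91) / ((8.314)(283)) = 74.634.
log₁₀ K = 74.634 / ln 10 = 32.4.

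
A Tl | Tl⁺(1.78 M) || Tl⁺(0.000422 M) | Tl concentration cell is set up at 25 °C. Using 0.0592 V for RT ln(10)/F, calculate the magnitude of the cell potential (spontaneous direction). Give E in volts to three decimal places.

+0.215 V

For a concentration cell E°cell = 0. The 1.78 M side is the cathode (reduction is favoured where [Tl⁺] is higher).
With n = 1, E = −(0.0592/1) log([Tl⁺]ₐₙ/[Tl⁺]꜀ₐₜ) = −(0.0592/1) log(0.000422/1.78) = −(0.0592/1)(-3.625) = +0.215 V.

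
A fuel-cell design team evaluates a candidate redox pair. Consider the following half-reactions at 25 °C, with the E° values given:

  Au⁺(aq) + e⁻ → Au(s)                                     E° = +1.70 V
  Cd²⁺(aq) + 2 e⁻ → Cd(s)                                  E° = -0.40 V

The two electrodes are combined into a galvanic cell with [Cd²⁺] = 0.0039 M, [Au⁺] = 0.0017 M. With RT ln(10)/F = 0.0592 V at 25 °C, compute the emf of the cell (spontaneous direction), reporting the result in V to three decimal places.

+2.007 V

Au⁺/Au is the cathode (higher E°), Cd²⁺/Cd the anode: E°cell = +1.70 − (-0.40) = +2.10 V, n = 2.
Overall: 2 Au⁺(aq) + Cd(s) → 2 Au(s) + Cd²⁺(aq)
Q = [Cd²⁺] / ([Au⁺]^2); log Q = 3.130.
E = E° − (0.0592/n) log Q = +2.10 − (0.0592/2)(3.130) = +2.007 V.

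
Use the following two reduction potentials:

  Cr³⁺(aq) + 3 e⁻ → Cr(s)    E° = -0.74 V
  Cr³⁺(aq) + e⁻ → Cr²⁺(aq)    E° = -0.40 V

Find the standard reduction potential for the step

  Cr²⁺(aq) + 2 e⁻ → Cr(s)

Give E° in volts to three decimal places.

Sequential free energies add, so n₃E°₃ = n₁E°₁ + n₂E°₂.
With n₃ = 3, and the known step contributing 1×(-0.40) V, the unknown satisfies 2·E° = 3×(-0.74) − 1×(-0.40) = -1.820.
E° = -1.820 / 2 = -0.910 V.

-0.910 V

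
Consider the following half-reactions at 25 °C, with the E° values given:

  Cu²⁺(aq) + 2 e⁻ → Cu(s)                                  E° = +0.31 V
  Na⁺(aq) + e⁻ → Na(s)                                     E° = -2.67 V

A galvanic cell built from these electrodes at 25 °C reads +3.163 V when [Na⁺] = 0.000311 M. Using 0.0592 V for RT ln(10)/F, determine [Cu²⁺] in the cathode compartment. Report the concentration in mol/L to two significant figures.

0.15 M

Cu²⁺/Cu is the cathode, Na⁺/Na the anode: E°cell = +2.98 V, n = 2.
Overall reaction: Cu²⁺(aq) + 2 Na(s) → Cu(s) + 2 Na⁺(aq); Q = [Na⁺]^2/[Cu²⁺]^1.
From E = E° − (0.0592/n) log Q: log Q = (E° − E)·n/0.0592 = (+2.98 − (+3.163))·2/0.0592 = -6.1824.
So 1·log[Cu²⁺] = 2·log(0.000311) − log Q = -7.0145 − (-6.1824) = -0.8321; [Cu²⁺] = 10^(-0.8321) ≈ 0.15 M.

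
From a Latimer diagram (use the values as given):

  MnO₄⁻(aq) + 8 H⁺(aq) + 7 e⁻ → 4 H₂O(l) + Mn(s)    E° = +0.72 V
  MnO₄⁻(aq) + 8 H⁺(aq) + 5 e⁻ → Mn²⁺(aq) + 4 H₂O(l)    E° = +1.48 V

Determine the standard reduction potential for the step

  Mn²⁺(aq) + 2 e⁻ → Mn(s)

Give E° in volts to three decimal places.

Sequential free energies add, so n₃E°₃ = n₁E°₁ + n₂E°₂.
With n₃ = 7, and the known step contributing 5×(+1.48) V, the unknown satisfies 2·E° = 7×(+0.72) − 5×(+1.48) = -2.360.
E° = -2.360 / 2 = -1.180 V.

-1.180 V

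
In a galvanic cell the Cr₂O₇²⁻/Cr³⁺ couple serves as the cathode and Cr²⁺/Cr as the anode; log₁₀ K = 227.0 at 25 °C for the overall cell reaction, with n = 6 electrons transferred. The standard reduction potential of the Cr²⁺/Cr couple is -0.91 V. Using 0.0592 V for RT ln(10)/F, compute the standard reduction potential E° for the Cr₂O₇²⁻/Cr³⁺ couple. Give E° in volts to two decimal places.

E°cell = (0.0592/n)·log K = (0.0592/6)(227.0) = +2.240 V.
Since Cr₂O₇²⁻/Cr³⁺ is the cathode and Cr²⁺/Cr the anode, E°cell = E°(Cr₂O₇²⁻/Cr³⁺) − E°(Cr²⁺/Cr).
So E°(Cr₂O₇²⁻/Cr³⁺) = E°cell + E°(Cr²⁺/Cr) = +2.240 + (-0.91) = +1.33 V.

+1.33 V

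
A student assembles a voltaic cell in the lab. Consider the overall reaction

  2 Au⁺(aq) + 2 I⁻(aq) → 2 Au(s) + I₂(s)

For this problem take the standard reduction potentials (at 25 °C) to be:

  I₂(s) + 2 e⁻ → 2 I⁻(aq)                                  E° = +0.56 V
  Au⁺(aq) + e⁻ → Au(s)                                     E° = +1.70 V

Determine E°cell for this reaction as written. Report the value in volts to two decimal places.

+1.14 V

The Au⁺/Au couple has the higher reduction potential, so it is the cathode; I₂/I⁻ is oxidised at the anode.
E°cell = E°(cathode) − E°(anode) = (+1.70) − (+0.56) = +1.14 V.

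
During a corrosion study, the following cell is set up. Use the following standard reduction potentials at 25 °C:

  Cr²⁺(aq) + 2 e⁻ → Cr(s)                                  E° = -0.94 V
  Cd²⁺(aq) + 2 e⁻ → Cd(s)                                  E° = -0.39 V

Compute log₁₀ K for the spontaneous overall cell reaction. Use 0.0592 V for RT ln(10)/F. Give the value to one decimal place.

18.6

Cathode: Cd²⁺/Cd; anode: Cr²⁺/Cr. E°cell = +0.55 V, n = 2.
log K = nE°cell / 0.0592 = (2)(+0.55) / 0.0592 = 18.6.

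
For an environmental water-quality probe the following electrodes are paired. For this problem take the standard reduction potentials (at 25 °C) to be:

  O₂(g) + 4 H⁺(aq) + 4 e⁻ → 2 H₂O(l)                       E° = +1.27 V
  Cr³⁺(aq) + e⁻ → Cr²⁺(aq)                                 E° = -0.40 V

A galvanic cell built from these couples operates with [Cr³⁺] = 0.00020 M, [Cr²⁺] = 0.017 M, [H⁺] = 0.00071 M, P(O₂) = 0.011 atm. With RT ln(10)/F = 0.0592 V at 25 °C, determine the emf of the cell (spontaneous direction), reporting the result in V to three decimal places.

O₂/H₂O is the cathode (higher E°), Cr³⁺/Cr²⁺ the anode: E°cell = +1.27 − (-0.40) = +1.67 V, n = 4.
Overall: O₂(g) + 4 H⁺(aq) + 4 Cr²⁺(aq) → 2 H₂O(l) + 4 Cr³⁺(aq)
Q = [Cr³⁺]^4 / (P(O₂)·[H⁺]^4·[Cr²⁺]^4); log Q = 6.836.
E = E° − (0.0592/n) log Q = +1.67 − (0.0592/4)(6.836) = +1.569 V.

+1.569 V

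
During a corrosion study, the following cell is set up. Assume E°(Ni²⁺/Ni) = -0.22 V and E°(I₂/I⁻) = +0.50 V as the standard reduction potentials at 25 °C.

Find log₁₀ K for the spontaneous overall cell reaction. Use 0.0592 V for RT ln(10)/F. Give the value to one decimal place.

Cathode: I₂/I⁻; anode: Ni²⁺/Ni. E°cell = +0.72 V, n = 2.
log K = nE°cell / 0.0592 = (2)(+0.72) / 0.0592 = 24.3.

24.3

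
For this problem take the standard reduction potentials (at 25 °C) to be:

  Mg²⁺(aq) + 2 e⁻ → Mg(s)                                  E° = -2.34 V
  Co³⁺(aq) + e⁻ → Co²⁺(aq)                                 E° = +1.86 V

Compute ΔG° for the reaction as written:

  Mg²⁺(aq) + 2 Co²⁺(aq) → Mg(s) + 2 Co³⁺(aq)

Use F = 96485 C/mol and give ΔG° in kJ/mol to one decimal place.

+810.5 kJ/mol

As written, Mg²⁺/Mg is reduced (cathode) and Co³⁺/Co²⁺ is oxidised (anode), so E°cell = (-2.34) − (+1.86) = -4.20 V.
Balancing electrons gives n = 2.
ΔG° = −nFE° = −(2)(96485)(-4.20) = 810,474 J = +810.5 kJ/mol.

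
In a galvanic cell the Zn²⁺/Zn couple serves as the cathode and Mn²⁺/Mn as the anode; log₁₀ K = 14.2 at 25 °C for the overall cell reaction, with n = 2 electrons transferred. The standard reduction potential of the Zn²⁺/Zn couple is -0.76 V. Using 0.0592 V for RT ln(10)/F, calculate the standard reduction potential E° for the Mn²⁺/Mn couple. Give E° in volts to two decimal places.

-1.18 V

E°cell = (0.0592/n)·log K = (0.0592/2)(14.2) = +0.420 V.
Since Zn²⁺/Zn is the cathode and Mn²⁺/Mn the anode, E°cell = E°(Zn²⁺/Zn) − E°(Mn²⁺/Mn).
So E°(Mn²⁺/Mn) = E°(Zn²⁺/Zn) − E°cell = (-0.76) − (+0.420) = -1.18 V.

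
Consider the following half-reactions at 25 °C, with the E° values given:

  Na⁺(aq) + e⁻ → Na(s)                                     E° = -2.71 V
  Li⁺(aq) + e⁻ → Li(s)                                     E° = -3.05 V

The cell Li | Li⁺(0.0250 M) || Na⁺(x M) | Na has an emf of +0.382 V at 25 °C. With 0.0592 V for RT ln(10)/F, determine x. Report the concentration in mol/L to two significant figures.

0.13 M

Na⁺/Na is the cathode, Li⁺/Li the anode: E°cell = +0.34 V, n = 1.
Overall reaction: Na⁺(aq) + Li(s) → Na(s) + Li⁺(aq); Q = [Li⁺]^1/[Na⁺]^1.
From E = E° − (0.0592/n) log Q: log Q = (E° − E)·n/0.0592 = (+0.34 − (+0.382))·1/0.0592 = -0.7095.
So 1·log[Na⁺] = 1·log(0.025) − log Q = -1.6021 − (-0.7095) = -0.8926; [Na⁺] = 10^(-0.8926) ≈ 0.13 M.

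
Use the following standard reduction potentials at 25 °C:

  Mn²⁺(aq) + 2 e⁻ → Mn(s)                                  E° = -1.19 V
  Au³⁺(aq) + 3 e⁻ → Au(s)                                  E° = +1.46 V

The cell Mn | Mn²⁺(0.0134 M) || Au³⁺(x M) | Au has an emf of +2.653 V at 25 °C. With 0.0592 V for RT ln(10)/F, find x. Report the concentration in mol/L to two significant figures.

0.0022 M

Au³⁺/Au is the cathode, Mn²⁺/Mn the anode: E°cell = +2.65 V, n = 6.
Overall reaction: 2 Au³⁺(aq) + 3 Mn(s) → 2 Au(s) + 3 Mn²⁺(aq); Q = [Mn²⁺]^3/[Au³⁺]^2.
From E = E° − (0.0592/n) log Q: log Q = (E° − E)·n/0.0592 = (+2.65 − (+2.653))·6/0.0592 = -0.3041.
So 2·log[Au³⁺] = 3·log(0.0134) − log Q = -5.6187 − (-0.3041) = -5.3146; log[Au³⁺] = -5.3146 / 2 = -2.6573; [Au³⁺] = 10^(-2.6573) ≈ 0.0022 M.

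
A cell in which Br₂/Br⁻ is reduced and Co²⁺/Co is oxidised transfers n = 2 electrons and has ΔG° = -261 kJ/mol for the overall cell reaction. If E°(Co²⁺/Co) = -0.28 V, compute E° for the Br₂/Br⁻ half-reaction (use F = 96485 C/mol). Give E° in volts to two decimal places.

E°cell = −ΔG°/(nF) = −(-261×10³)/((2)(96485)) = +1.353 V.
Since Br₂/Br⁻ is the cathode and Co²⁺/Co the anode, E°cell = E°(Br₂/Br⁻) − E°(Co²⁺/Co).
So E°(Br₂/Br⁻) = E°cell + E°(Co²⁺/Co) = +1.353 + (-0.28) = +1.07 V.

+1.07 V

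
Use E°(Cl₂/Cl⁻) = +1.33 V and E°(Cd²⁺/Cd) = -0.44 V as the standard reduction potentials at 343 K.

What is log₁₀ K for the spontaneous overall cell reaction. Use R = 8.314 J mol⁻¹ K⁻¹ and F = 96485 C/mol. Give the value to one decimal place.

52.0

Cathode: Cl₂/Cl⁻; anode: Cd²⁺/Cd. E°cell = (+1.33) − (-0.44) = +1.77 V, with n = 2.
ΔG° = −nFE° = −RT ln K, so ln K = nFE°/(RT) = (2)(96485)(+1.77) / ((8.314)(343)) = 119.773.
log₁₀ K = 119.773 / ln 10 = 52.0.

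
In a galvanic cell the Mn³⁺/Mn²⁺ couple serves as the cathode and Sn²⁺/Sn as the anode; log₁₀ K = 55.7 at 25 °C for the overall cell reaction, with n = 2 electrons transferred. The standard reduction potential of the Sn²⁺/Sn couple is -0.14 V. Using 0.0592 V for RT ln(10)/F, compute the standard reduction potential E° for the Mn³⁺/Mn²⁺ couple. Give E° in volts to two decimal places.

E°cell = (0.0592/n)·log K = (0.0592/2)(55.7) = +1.649 V.
Since Mn³⁺/Mn²⁺ is the cathode and Sn²⁺/Sn the anode, E°cell = E°(Mn³⁺/Mn²⁺) − E°(Sn²⁺/Sn).
So E°(Mn³⁺/Mn²⁺) = E°cell + E°(Sn²⁺/Sn) = +1.649 + (-0.14) = +1.51 V.

+1.51 V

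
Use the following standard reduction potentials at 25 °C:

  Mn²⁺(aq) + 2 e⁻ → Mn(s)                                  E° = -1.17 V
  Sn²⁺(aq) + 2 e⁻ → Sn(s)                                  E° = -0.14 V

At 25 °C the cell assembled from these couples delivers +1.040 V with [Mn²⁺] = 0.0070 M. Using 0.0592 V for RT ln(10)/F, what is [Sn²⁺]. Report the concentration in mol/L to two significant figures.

0.015 M

Sn²⁺/Sn is the cathode, Mn²⁺/Mn the anode: E°cell = +1.03 V, n = 2.
Overall reaction: Sn²⁺(aq) + Mn(s) → Sn(s) + Mn²⁺(aq); Q = [Mn²⁺]^1/[Sn²⁺]^1.
From E = E° − (0.0592/n) log Q: log Q = (E° − E)·n/0.0592 = (+1.03 − (+1.040))·2/0.0592 = -0.3378.
So 1·log[Sn²⁺] = 1·log(0.007) − log Q = -2.1549 − (-0.3378) = -1.8171; [Sn²⁺] = 10^(-1.8171) ≈ 0.015 M.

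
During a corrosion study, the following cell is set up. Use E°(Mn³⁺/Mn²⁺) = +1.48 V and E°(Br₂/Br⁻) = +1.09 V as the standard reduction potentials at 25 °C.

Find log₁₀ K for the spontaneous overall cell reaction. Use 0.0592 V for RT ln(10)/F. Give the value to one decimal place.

Cathode: Mn³⁺/Mn²⁺; anode: Br₂/Br⁻. E°cell = +0.39 V, n = 2.
log K = nE°cell / 0.0592 = (2)(+0.39) / 0.0592 = 13.2.

13.2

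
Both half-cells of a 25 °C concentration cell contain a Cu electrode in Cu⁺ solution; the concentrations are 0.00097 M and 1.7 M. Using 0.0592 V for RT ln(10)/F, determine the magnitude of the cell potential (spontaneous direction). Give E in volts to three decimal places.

For a concentration cell E°cell = 0. The 1.7 M side is the cathode (reduction is favoured where [Cu⁺] is higher).
With n = 1, E = −(0.0592/1) log([Cu⁺]ₐₙ/[Cu⁺]꜀ₐₜ) = −(0.0592/1) log(0.00097/1.7) = −(0.0592/1)(-3.244) = +0.192 V.

+0.192 V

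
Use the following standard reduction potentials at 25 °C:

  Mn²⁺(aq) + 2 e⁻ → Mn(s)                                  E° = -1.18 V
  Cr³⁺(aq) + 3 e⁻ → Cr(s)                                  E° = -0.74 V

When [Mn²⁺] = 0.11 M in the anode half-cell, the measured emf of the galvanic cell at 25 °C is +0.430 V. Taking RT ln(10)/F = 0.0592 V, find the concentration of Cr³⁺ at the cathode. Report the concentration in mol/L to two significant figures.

Cr³⁺/Cr is the cathode, Mn²⁺/Mn the anode: E°cell = +0.44 V, n = 6.
Overall reaction: 2 Cr³⁺(aq) + 3 Mn(s) → 2 Cr(s) + 3 Mn²⁺(aq); Q = [Mn²⁺]^3/[Cr³⁺]^2.
From E = E° − (0.0592/n) log Q: log Q = (E° − E)·n/0.0592 = (+0.44 − (+0.430))·6/0.0592 = 1.0135.
So 2·log[Cr³⁺] = 3·log(0.11) − log Q = -2.8758 − (1.0135) = -3.8893; log[Cr³⁺] = -3.8893 / 2 = -1.9446; [Cr³⁺] = 10^(-1.9446) ≈ 0.011 M.

0.011 M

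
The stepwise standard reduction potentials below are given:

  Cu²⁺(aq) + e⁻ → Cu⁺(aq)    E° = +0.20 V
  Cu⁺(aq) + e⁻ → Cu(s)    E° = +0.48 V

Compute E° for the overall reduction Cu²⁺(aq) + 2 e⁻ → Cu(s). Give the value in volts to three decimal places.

Standard free energies of sequential steps add: ΔG°₃ = ΔG°₁ + ΔG°₂, so n₃E°₃ = n₁E°₁ + n₂E°₂.
E°₃ = (1×+0.20 + 1×+0.48) / 2 = (+0.680) / 2 = +0.340 V.

+0.340 V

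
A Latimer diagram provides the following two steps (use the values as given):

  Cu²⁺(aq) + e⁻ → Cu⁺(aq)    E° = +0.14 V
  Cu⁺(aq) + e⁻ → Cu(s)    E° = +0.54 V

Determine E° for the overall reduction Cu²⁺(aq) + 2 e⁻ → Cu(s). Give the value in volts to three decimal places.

+0.340 V

Standard free energies of sequential steps add: ΔG°₃ = ΔG°₁ + ΔG°₂, so n₃E°₃ = n₁E°₁ + n₂E°₂.
E°₃ = (1×+0.14 + 1×+0.54) / 2 = (+0.680) / 2 = +0.340 V.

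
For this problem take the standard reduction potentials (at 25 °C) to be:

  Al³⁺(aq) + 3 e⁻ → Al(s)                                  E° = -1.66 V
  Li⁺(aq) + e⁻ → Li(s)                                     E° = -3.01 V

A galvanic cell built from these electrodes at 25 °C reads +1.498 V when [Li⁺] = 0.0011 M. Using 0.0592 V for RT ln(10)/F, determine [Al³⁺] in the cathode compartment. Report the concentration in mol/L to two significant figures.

Al³⁺/Al is the cathode, Li⁺/Li the anode: E°cell = +1.35 V, n = 3.
Overall reaction: Al³⁺(aq) + 3 Li(s) → Al(s) + 3 Li⁺(aq); Q = [Li⁺]^3/[Al³⁺]^1.
From E = E° − (0.0592/n) log Q: log Q = (E° − E)·n/0.0592 = (+1.35 − (+1.498))·3/0.0592 = -7.5000.
So 1·log[Al³⁺] = 3·log(0.0011) − log Q = -8.8758 − (-7.5000) = -1.3758; [Al³⁺] = 10^(-1.3758) ≈ 0.042 M.

0.042 M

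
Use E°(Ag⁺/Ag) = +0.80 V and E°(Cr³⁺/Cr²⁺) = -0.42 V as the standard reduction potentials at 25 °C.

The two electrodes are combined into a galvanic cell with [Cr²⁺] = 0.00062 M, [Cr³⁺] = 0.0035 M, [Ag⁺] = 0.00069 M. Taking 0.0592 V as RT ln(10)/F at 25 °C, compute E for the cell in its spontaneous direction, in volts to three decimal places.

Ag⁺/Ag is the cathode (higher E°), Cr³⁺/Cr²⁺ the anode: E°cell = +0.80 − (-0.42) = +1.22 V, n = 1.
Overall: Ag⁺(aq) + Cr²⁺(aq) → Ag(s) + Cr³⁺(aq)
Q = [Cr³⁺] / ([Ag⁺]·[Cr²⁺]); log Q = 3.913.
E = E° − (0.0592/n) log Q = +1.22 − (0.0592/1)(3.913) = +0.988 V.

+0.988 V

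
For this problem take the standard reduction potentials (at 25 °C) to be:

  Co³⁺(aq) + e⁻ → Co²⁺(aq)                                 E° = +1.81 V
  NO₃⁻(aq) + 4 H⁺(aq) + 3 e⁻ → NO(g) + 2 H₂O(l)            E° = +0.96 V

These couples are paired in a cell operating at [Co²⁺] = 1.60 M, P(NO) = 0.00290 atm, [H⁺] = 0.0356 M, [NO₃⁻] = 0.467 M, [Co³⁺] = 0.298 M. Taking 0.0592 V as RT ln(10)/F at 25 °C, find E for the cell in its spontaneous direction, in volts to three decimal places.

Co³⁺/Co²⁺ is the cathode (higher E°), NO₃⁻/NO the anode: E°cell = +1.81 − (+0.96) = +0.85 V, n = 3.
Overall: 3 Co³⁺(aq) + NO(g) + 2 H₂O(l) → 3 Co²⁺(aq) + NO₃⁻(aq) + 4 H⁺(aq)
Q = [Co²⁺]^3·[NO₃⁻]·[H⁺]^4 / ([Co³⁺]^3·P(NO)); log Q = -1.398.
E = E° − (0.0592/n) log Q = +0.85 − (0.0592/3)(-1.398) = +0.878 V.

+0.878 V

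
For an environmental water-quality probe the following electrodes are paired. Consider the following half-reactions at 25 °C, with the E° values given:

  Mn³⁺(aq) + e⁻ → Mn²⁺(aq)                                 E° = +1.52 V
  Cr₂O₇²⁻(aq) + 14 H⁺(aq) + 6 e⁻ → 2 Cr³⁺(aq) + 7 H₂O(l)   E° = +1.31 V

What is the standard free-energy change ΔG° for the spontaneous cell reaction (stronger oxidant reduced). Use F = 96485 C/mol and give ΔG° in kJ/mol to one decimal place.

Mn³⁺/Mn²⁺ (E° = +1.52 V) is the cathode; Cr₂O₇²⁻/Cr³⁺ (E° = +1.31 V) is the anode, so E°cell = +0.21 V.
Balancing electrons gives n = 6 (lcm of 1 and 6).
ΔG° = −nFE° = −(6)(96485)(+0.21) = -121,571 J = -121.6 kJ/mol.

-121.6 kJ/mol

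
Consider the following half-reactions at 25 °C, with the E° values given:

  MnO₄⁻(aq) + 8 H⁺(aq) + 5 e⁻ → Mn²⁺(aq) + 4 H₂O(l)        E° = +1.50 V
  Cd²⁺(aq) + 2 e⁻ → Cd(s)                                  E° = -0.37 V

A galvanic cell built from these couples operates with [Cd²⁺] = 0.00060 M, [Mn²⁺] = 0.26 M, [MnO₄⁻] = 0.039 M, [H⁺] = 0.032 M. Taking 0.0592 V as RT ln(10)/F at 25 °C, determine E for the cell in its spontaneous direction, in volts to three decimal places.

+1.814 V

MnO₄⁻/Mn²⁺ is the cathode (higher E°), Cd²⁺/Cd the anode: E°cell = +1.50 − (-0.37) = +1.87 V, n = 10.
Overall: 2 MnO₄⁻(aq) + 16 H⁺(aq) + 5 Cd(s) → 2 Mn²⁺(aq) + 8 H₂O(l) + 5 Cd²⁺(aq)
Q = [Mn²⁺]^2·[Cd²⁺]^5 / ([MnO₄⁻]^2·[H⁺]^16); log Q = 9.456.
E = E° − (0.0592/n) log Q = +1.87 − (0.0592/10)(9.456) = +1.814 V.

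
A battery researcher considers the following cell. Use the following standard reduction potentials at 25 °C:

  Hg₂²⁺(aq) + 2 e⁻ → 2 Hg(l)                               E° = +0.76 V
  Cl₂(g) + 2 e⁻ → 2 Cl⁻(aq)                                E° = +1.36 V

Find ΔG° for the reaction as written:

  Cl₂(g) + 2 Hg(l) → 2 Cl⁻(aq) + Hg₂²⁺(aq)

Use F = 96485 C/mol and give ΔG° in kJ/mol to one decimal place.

As written, Cl₂/Cl⁻ is reduced (cathode) and Hg₂²⁺/Hg is oxidised (anode), so E°cell = (+1.36) − (+0.76) = +0.60 V.
Balancing electrons gives n = 2.
ΔG° = −nFE° = −(2)(96485)(+0.60) = -115,782 J = -115.8 kJ/mol.

-115.8 kJ/mol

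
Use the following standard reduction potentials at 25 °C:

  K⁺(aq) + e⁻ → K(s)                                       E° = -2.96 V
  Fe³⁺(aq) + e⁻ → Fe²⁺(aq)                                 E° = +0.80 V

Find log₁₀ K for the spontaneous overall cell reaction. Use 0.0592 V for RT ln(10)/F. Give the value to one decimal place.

Cathode: Fe³⁺/Fe²⁺; anode: K⁺/K. E°cell = +3.76 V, n = 1.
log K = nE°cell / 0.0592 = (1)(+3.76) / 0.0592 = 63.5.

63.5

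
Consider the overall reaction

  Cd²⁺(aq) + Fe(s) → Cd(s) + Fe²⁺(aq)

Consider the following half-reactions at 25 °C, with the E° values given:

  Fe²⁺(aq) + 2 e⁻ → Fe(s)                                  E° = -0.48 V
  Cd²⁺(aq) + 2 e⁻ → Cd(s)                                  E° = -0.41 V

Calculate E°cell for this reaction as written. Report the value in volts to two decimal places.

The Cd²⁺/Cd couple has the higher reduction potential, so it is the cathode; Fe²⁺/Fe is oxidised at the anode.
E°cell = E°(cathode) − E°(anode) = (-0.41) − (-0.48) = +0.07 V.

+0.07 V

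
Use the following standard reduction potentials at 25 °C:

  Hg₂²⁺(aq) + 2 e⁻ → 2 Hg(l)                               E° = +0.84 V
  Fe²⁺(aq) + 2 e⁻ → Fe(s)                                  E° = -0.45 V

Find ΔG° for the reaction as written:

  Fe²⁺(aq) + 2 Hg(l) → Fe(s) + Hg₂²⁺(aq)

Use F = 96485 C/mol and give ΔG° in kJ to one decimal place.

+248.9 kJ

As written, Fe²⁺/Fe is reduced (cathode) and Hg₂²⁺/Hg is oxidised (anode), so E°cell = (-0.45) − (+0.84) = -1.29 V.
Balancing electrons gives n = 2.
ΔG° = −nFE° = −(2)(96485)(-1.29) = 248,931 J = +248.9 kJ.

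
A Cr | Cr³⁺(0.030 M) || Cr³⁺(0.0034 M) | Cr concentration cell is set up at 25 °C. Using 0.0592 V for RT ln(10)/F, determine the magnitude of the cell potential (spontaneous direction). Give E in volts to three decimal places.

For a concentration cell E°cell = 0. The 0.030 M side is the cathode (reduction is favoured where [Cr³⁺] is higher).
With n = 3, E = −(0.0592/3) log([Cr³⁺]ₐₙ/[Cr³⁺]꜀ₐₜ) = −(0.0592/3) log(0.0034/0.03) = −(0.0592/3)(-0.946) = +0.019 V.

+0.019 V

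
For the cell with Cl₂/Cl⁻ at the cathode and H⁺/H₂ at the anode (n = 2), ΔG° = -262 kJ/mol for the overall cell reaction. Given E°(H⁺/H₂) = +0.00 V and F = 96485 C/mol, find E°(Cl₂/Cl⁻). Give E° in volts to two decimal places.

+1.36 V

E°cell = −ΔG°/(nF) = −(-262×10³)/((2)(96485)) = +1.358 V.
Since Cl₂/Cl⁻ is the cathode and H⁺/H₂ the anode, E°cell = E°(Cl₂/Cl⁻) − E°(H⁺/H₂).
So E°(Cl₂/Cl⁻) = E°cell + E°(H⁺/H₂) = +1.358 + (+0.00) = +1.36 V.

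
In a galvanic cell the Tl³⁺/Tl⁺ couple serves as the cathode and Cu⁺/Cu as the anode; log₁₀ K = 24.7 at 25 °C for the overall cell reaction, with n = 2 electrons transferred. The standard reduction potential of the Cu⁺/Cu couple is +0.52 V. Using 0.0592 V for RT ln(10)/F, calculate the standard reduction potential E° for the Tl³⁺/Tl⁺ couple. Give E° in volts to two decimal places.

+1.25 V

E°cell = (0.0592/n)·log K = (0.0592/2)(24.7) = +0.731 V.
Since Tl³⁺/Tl⁺ is the cathode and Cu⁺/Cu the anode, E°cell = E°(Tl³⁺/Tl⁺) − E°(Cu⁺/Cu).
So E°(Tl³⁺/Tl⁺) = E°cell + E°(Cu⁺/Cu) = +0.731 + (+0.52) = +1.25 V.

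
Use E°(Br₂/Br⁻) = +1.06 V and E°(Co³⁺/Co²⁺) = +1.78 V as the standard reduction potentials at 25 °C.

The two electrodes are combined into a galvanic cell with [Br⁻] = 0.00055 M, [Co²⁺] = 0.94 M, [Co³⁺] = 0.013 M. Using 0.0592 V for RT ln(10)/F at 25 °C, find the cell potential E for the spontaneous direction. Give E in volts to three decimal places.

+0.417 V

Co³⁺/Co²⁺ is the cathode (higher E°), Br₂/Br⁻ the anode: E°cell = +1.78 − (+1.06) = +0.72 V, n = 2.
Overall: 2 Co³⁺(aq) + 2 Br⁻(aq) → 2 Co²⁺(aq) + Br₂(l)
Q = [Co²⁺]^2 / ([Co³⁺]^2·[Br⁻]^2); log Q = 10.238.
E = E° − (0.0592/n) log Q = +0.72 − (0.0592/2)(10.238) = +0.417 V.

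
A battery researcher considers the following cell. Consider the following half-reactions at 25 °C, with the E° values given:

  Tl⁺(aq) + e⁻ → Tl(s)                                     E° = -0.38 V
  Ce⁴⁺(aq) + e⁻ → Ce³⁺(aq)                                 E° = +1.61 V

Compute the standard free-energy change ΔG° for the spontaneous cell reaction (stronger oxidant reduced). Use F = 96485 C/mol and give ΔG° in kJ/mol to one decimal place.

Ce⁴⁺/Ce³⁺ (E° = +1.61 V) is the cathode; Tl⁺/Tl (E° = -0.38 V) is the anode, so E°cell = +1.99 V.
Balancing electrons gives n = 1 (lcm of 1 and 1).
ΔG° = −nFE° = −(1)(96485)(+1.99) = -192,005 J = -192.0 kJ/mol.

-192.0 kJ/mol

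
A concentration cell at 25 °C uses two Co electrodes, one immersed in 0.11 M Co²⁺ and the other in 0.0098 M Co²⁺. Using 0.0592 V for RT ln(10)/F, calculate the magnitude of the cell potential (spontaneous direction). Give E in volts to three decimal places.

+0.031 V

For a concentration cell E°cell = 0. The 0.11 M side is the cathode (reduction is favoured where [Co²⁺] is higher).
With n = 2, E = −(0.0592/2) log([Co²⁺]ₐₙ/[Co²⁺]꜀ₐₜ) = −(0.0592/2) log(0.0098/0.11) = −(0.0592/2)(-1.050) = +0.031 V.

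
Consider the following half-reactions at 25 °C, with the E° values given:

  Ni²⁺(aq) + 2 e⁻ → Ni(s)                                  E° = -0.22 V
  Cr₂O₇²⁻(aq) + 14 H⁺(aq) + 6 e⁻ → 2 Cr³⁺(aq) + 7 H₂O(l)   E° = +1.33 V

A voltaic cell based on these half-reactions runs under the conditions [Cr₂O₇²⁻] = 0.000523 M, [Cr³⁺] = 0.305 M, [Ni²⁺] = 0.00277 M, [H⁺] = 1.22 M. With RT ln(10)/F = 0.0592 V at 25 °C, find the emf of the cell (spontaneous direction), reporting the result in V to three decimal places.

+1.615 V

Cr₂O₇²⁻/Cr³⁺ is the cathode (higher E°), Ni²⁺/Ni the anode: E°cell = +1.33 − (-0.22) = +1.55 V, n = 6.
Overall: Cr₂O₇²⁻(aq) + 14 H⁺(aq) + 3 Ni(s) → 2 Cr³⁺(aq) + 7 H₂O(l) + 3 Ni²⁺(aq)
Q = [Cr³⁺]^2·[Ni²⁺]^3 / ([Cr₂O₇²⁻]·[H⁺]^14); log Q = -6.632.
E = E° − (0.0592/n) log Q = +1.55 − (0.0592/6)(-6.632) = +1.615 V.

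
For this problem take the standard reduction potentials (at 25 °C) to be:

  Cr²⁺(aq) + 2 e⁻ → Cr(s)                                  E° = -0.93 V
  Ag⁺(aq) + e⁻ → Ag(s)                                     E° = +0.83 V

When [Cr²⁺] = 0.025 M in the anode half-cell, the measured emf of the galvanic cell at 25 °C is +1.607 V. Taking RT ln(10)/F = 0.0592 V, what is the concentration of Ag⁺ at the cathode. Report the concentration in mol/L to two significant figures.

Ag⁺/Ag is the cathode, Cr²⁺/Cr the anode: E°cell = +1.76 V, n = 2.
Overall reaction: 2 Ag⁺(aq) + Cr(s) → 2 Ag(s) + Cr²⁺(aq); Q = [Cr²⁺]^1/[Ag⁺]^2.
From E = E° − (0.0592/n) log Q: log Q = (E° − E)·n/0.0592 = (+1.76 − (+1.607))·2/0.0592 = 5.1689.
So 2·log[Ag⁺] = 1·log(0.025) − log Q = -1.6021 − (5.1689) = -6.7710; log[Ag⁺] = -6.7710 / 2 = -3.3855; [Ag⁺] = 10^(-3.3855) ≈ 0.00041 M.

0.00041 M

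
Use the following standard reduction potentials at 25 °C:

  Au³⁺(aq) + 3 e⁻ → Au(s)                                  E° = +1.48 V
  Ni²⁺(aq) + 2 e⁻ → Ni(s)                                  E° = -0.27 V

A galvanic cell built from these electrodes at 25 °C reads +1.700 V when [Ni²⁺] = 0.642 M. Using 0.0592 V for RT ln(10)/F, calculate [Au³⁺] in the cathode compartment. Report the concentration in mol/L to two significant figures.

Au³⁺/Au is the cathode, Ni²⁺/Ni the anode: E°cell = +1.75 V, n = 6.
Overall reaction: 2 Au³⁺(aq) + 3 Ni(s) → 2 Au(s) + 3 Ni²⁺(aq); Q = [Ni²⁺]^3/[Au³⁺]^2.
From E = E° − (0.0592/n) log Q: log Q = (E° − E)·n/0.0592 = (+1.75 − (+1.700))·6/0.0592 = 5.0676.
So 2·log[Au³⁺] = 3·log(0.642) − log Q = -0.5774 − (5.0676) = -5.6450; log[Au³⁺] = -5.6450 / 2 = -2.8225; [Au³⁺] = 10^(-2.8225) ≈ 0.0015 M.

0.0015 M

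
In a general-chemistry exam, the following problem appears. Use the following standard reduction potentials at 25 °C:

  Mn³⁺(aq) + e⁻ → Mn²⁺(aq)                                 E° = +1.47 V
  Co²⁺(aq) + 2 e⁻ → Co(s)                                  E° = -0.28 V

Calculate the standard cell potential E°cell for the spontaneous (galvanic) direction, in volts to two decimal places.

+1.75 V

The Mn³⁺/Mn²⁺ couple has the higher reduction potential, so it is the cathode; Co²⁺/Co is oxidised at the anode.
E°cell = E°(cathode) − E°(anode) = (+1.47) − (-0.28) = +1.75 V.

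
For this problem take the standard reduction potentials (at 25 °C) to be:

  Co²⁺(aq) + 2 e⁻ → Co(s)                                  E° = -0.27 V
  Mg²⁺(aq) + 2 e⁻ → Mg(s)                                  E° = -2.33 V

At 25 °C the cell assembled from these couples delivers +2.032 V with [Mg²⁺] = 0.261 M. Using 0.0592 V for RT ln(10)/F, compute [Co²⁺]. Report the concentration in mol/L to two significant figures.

Co²⁺/Co is the cathode, Mg²⁺/Mg the anode: E°cell = +2.06 V, n = 2.
Overall reaction: Co²⁺(aq) + Mg(s) → Co(s) + Mg²⁺(aq); Q = [Mg²⁺]^1/[Co²⁺]^1.
From E = E° − (0.0592/n) log Q: log Q = (E° − E)·n/0.0592 = (+2.06 − (+2.032))·2/0.0592 = 0.9459.
So 1·log[Co²⁺] = 1·log(0.261) − log Q = -0.5834 − (0.9459) = -1.5293; [Co²⁺] = 10^(-1.5293) ≈ 0.030 M.

0.030 M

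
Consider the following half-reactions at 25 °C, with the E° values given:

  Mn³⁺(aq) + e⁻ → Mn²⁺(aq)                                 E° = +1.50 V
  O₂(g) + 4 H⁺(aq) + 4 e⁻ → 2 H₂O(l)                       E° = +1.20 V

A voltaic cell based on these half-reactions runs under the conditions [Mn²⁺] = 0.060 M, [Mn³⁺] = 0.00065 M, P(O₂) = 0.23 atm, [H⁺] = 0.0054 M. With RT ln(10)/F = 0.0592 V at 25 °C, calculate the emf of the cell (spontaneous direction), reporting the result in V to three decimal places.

+0.327 V

Mn³⁺/Mn²⁺ is the cathode (higher E°), O₂/H₂O the anode: E°cell = +1.50 − (+1.20) = +0.30 V, n = 4.
Overall: 4 Mn³⁺(aq) + 2 H₂O(l) → 4 Mn²⁺(aq) + O₂(g) + 4 H⁺(aq)
Q = [Mn²⁺]^4·P(O₂)·[H⁺]^4 / ([Mn³⁺]^4); log Q = -1.848.
E = E° − (0.0592/n) log Q = +0.30 − (0.0592/4)(-1.848) = +0.327 V.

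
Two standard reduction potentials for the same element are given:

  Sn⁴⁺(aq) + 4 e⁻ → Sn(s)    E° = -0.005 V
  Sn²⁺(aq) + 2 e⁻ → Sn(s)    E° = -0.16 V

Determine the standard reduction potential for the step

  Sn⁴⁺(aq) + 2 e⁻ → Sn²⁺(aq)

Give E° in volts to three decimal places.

Sequential free energies add, so n₃E°₃ = n₁E°₁ + n₂E°₂.
With n₃ = 4, and the known step contributing 2×(-0.16) V, the unknown satisfies 2·E° = 4×(-0.005) − 2×(-0.16) = +0.300.
E° = +0.300 / 2 = +0.150 V.

+0.150 V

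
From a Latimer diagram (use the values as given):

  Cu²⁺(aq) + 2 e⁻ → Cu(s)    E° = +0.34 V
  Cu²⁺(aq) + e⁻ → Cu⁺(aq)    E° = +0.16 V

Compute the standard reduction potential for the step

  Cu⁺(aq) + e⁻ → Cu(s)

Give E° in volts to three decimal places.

+0.520 V

Sequential free energies add, so n₃E°₃ = n₁E°₁ + n₂E°₂.
With n₃ = 2, and the known step contributing 1×(+0.16) V, the unknown satisfies 1·E° = 2×(+0.34) − 1×(+0.16) = +0.520.
E° = +0.520 / 1 = +0.520 V.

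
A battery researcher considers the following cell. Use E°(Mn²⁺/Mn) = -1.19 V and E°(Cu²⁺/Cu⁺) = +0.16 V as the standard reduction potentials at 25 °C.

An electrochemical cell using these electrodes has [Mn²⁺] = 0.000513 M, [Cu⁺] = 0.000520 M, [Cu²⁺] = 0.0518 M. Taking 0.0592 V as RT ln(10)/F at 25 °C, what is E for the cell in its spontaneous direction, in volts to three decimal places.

+1.566 V

Cu²⁺/Cu⁺ is the cathode (higher E°), Mn²⁺/Mn the anode: E°cell = +0.16 − (-1.19) = +1.35 V, n = 2.
Overall: 2 Cu²⁺(aq) + Mn(s) → 2 Cu⁺(aq) + Mn²⁺(aq)
Q = [Cu⁺]^2·[Mn²⁺] / ([Cu²⁺]^2); log Q = -7.287.
E = E° − (0.0592/n) log Q = +1.35 − (0.0592/2)(-7.287) = +1.566 V.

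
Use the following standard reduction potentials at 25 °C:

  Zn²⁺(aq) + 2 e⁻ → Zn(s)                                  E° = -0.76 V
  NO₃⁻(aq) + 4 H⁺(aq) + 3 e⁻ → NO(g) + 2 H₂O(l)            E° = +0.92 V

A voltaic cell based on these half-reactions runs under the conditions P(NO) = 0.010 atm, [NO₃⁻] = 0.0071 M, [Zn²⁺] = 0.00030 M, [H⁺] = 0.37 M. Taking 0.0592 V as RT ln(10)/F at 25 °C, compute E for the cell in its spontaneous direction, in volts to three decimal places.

+1.747 V

NO₃⁻/NO is the cathode (higher E°), Zn²⁺/Zn the anode: E°cell = +0.92 − (-0.76) = +1.68 V, n = 6.
Overall: 2 NO₃⁻(aq) + 8 H⁺(aq) + 3 Zn(s) → 2 NO(g) + 4 H₂O(l) + 3 Zn²⁺(aq)
Q = P(NO)^2·[Zn²⁺]^3 / ([NO₃⁻]^2·[H⁺]^8); log Q = -6.817.
E = E° − (0.0592/n) log Q = +1.68 − (0.0592/6)(-6.817) = +1.747 V.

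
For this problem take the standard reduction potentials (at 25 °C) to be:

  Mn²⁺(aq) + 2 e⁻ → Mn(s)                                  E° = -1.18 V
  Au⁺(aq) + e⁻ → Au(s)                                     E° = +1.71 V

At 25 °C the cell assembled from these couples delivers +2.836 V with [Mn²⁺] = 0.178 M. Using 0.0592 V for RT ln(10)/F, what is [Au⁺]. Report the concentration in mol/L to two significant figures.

Au⁺/Au is the cathode, Mn²⁺/Mn the anode: E°cell = +2.89 V, n = 2.
Overall reaction: 2 Au⁺(aq) + Mn(s) → 2 Au(s) + Mn²⁺(aq); Q = [Mn²⁺]^1/[Au⁺]^2.
From E = E° − (0.0592/n) log Q: log Q = (E° − E)·n/0.0592 = (+2.89 − (+2.836))·2/0.0592 = 1.8243.
So 2·log[Au⁺] = 1·log(0.178) − log Q = -0.7496 − (1.8243) = -2.5739; log[Au⁺] = -2.5739 / 2 = -1.2870; [Au⁺] = 10^(-1.2870) ≈ 0.052 M.

0.052 M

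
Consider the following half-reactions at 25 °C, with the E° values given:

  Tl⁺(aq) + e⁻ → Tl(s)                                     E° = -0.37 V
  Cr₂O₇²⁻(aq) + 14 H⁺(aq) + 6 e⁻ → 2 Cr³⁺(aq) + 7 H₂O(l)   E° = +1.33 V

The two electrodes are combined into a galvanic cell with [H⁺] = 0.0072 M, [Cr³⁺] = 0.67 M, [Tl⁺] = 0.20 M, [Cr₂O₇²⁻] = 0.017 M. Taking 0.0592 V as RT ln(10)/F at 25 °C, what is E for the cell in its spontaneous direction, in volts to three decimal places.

Cr₂O₇²⁻/Cr³⁺ is the cathode (higher E°), Tl⁺/Tl the anode: E°cell = +1.33 − (-0.37) = +1.70 V, n = 6.
Overall: Cr₂O₇²⁻(aq) + 14 H⁺(aq) + 6 Tl(s) → 2 Cr³⁺(aq) + 7 H₂O(l) + 6 Tl⁺(aq)
Q = [Cr³⁺]^2·[Tl⁺]^6 / ([Cr₂O₇²⁻]·[H⁺]^14); log Q = 27.225.
E = E° − (0.0592/n) log Q = +1.70 − (0.0592/6)(27.225) = +1.431 V.

+1.431 V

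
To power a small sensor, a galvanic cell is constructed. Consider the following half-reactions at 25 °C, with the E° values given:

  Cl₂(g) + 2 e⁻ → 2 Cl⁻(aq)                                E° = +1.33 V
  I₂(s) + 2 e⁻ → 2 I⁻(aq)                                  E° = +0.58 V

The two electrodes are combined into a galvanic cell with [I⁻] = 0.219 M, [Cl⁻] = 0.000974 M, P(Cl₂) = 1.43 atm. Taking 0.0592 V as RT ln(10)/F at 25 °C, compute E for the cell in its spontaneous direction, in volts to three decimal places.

+0.894 V

Cl₂/Cl⁻ is the cathode (higher E°), I₂/I⁻ the anode: E°cell = +1.33 − (+0.58) = +0.75 V, n = 2.
Overall: Cl₂(g) + 2 I⁻(aq) → 2 Cl⁻(aq) + I₂(s)
Q = [Cl⁻]^2 / (P(Cl₂)·[I⁻]^2); log Q = -4.859.
E = E° − (0.0592/n) log Q = +0.75 − (0.0592/2)(-4.859) = +0.894 V.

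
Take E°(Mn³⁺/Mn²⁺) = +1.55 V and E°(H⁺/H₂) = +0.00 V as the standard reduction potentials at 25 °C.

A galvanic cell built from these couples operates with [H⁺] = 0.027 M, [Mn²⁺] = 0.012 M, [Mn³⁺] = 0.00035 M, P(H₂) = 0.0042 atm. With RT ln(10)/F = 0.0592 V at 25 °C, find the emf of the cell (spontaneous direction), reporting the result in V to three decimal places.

Mn³⁺/Mn²⁺ is the cathode (higher E°), H⁺/H₂ the anode: E°cell = +1.55 − (+0.00) = +1.55 V, n = 2.
Overall: 2 Mn³⁺(aq) + H₂(g) → 2 Mn²⁺(aq) + 2 H⁺(aq)
Q = [Mn²⁺]^2·[H⁺]^2 / ([Mn³⁺]^2·P(H₂)); log Q = 2.310.
E = E° − (0.0592/n) log Q = +1.55 − (0.0592/2)(2.310) = +1.482 V.

+1.482 V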